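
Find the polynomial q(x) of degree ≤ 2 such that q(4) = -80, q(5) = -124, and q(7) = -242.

q(x) = -5x^2 + x - 4

Using the Lagrange interpolation formula with nodes 4, 5, 7:
  L_0(x) = (x - 5)(x - 7) / 3
  L_1(x) = (x - 4)(x - 7) / -2
  L_2(x) = (x - 4)(x - 5) / 6
Then q(x) = -80·L_0(x) - 124·L_1(x) - 242·L_2(x).
Expanding and collecting terms gives q(x) = -5x² + x - 4.
Check: q(7) = -242. ✓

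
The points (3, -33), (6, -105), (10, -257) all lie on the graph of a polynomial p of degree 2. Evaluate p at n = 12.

Write p(n) = an^2 + bn + c. Substituting each data point gives a linear system:
  9a + 3b + c = -33
  36a + 6b + c = -105
  100a + 10b + c = -257
Solving the system yields a = -2, b = -6, c = 3.
So p(n) = -2n² - 6n + 3.
Then p(12) = -357.

-357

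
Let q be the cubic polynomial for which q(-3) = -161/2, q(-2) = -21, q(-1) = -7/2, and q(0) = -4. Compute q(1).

3/2

Write q(x) = ax^3 + bx^2 + cx + d. Substituting each data point gives a linear system:
  -27a + 9b - 3c + d = -161/2
  -8a + 4b - 2c + d = -21
  -a + b - c + d = -7/2
  d = -4
Solving the system yields a = 4, b = 3, c = -3/2, d = -4.
So q(x) = 4x³ + 3x² - (3/2)x - 4.
Then q(1) = 3/2.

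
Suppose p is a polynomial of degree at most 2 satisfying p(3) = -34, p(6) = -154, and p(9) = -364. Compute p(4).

Forward differences of the values at t = 3, 6, 9:
  p  : -34  -154  -364
  Δ  : -120  -210
  Δ^2: -90
The second differences are constant, confirming degree 2.
Interpolating (Newton forward form) and evaluating at t = 4 gives p(4) = -64.

-64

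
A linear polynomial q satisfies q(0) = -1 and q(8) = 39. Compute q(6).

29

Using the Lagrange interpolation formula with nodes 0, 8:
  L_0(t) = (t - 8) / -8
  L_1(t) = t / 8
Then q(t) = -1·L_0(t) + 39·L_1(t).
Expanding and collecting terms gives q(t) = 5t - 1.
Evaluating at t = 6: q(6) = 29.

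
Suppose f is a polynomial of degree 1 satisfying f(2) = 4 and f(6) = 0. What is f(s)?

f(s) = -s + 6

Using the Lagrange interpolation formula with nodes 2, 6:
  L_0(s) = (s - 6) / -4
  L_1(s) = (s - 2) / 4
Then f(s) = 4·L_0(s) + 0·L_1(s).
Expanding and collecting terms gives f(s) = -s + 6.
Check: f(6) = 0. ✓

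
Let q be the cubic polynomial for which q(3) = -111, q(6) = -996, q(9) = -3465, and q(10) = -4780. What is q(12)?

Using the Lagrange interpolation formula with nodes 3, 6, 9, 10:
  L_0(x) = (x - 6)(x - 9)(x - 10) / -126
  L_1(x) = (x - 3)(x - 9)(x - 10) / 36
  L_2(x) = (x - 3)(x - 6)(x - 10) / -18
  L_3(x) = (x - 3)(x - 6)(x - 9) / 28
Then q(x) = -111·L_0(x) - 996·L_1(x) - 3465·L_2(x) - 4780·L_3(x).
Expanding and collecting terms gives q(x) = -5x^3 + 2x^2 + 2x.
Evaluating at x = 12: q(12) = -8328.

-8328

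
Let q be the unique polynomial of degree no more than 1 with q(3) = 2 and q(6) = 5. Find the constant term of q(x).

-1

Write q(x) = ax + b. Substituting each data point gives a linear system:
  3a + b = 2
  6a + b = 5
Solving the system yields a = 1, b = -1.
So q(x) = x - 1.
The constant term is -1.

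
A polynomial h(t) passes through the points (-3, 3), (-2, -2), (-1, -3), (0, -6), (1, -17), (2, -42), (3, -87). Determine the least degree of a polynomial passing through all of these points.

Forward differences of the values at t = -3, -2, -1, 0, 1, 2, 3:
  h  : 3  -2  -3  -6  -17  -42  -87
  Δ  : -5  -1  -3  -11  -25  -45
  Δ^2: 4  -2  -8  -14  -20
  Δ^3: -6  -6  -6  -6
  Δ^4: 0  0  0
  Δ^5: 0  0
  Δ^6: 0
The third differences are constant (-6) and nonzero, while all higher differences vanish, so the minimal degree is 3.

3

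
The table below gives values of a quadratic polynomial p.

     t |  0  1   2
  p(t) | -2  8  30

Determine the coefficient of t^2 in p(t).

6

Write p(t) = at^2 + bt + c. Substituting each data point gives a linear system:
  c = -2
  a + b + c = 8
  4a + 2b + c = 30
Solving the system yields a = 6, b = 4, c = -2.
So p(t) = 6t² + 4t - 2.
The leading coefficient is 6.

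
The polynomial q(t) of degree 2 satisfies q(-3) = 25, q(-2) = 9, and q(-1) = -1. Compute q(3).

19

Forward differences of the values at t = -3, -2, -1:
  q  : 25  9  -1
  Δ  : -16  -10
  Δ^2: 6
The second differences are constant, confirming degree 2.
Interpolating (Newton forward form) and evaluating at t = 3 gives q(3) = 19.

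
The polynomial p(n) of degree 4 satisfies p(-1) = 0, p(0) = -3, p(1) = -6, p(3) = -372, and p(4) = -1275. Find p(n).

p(n) = -6n^4 + 3n^3 + 6n^2 - 6n - 3

Using the Lagrange interpolation formula with nodes -1, 0, 1, 3, 4:
  L_0(n) = n(n - 1)(n - 3)(n - 4) / 40
  L_1(n) = (n + 1)(n - 1)(n - 3)(n - 4) / -12
  L_2(n) = (n + 1)n(n - 3)(n - 4) / 12
  L_3(n) = (n + 1)n(n - 1)(n - 4) / -24
  L_4(n) = (n + 1)n(n - 1)(n - 3) / 60
Then p(n) = 0·L_0(n) - 3·L_1(n) - 6·L_2(n) - 372·L_3(n) - 1275·L_4(n).
Expanding and collecting terms gives p(n) = -6n⁴ + 3n³ + 6n² - 6n - 3.
Check: p(1) = -6. ✓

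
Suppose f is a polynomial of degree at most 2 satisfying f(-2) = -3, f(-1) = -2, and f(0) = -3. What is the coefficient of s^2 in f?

-1

Write f(s) = as^2 + bs + c. Substituting each data point gives a linear system:
  4a - 2b + c = -3
  a - b + c = -2
  c = -3
Solving the system yields a = -1, b = -2, c = -3.
So f(s) = -s^2 - 2s - 3.
The leading coefficient is -1.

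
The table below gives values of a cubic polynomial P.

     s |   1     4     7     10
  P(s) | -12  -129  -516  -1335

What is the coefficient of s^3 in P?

Write P(s) = as^3 + bs^2 + cs + d. Substituting each data point gives a linear system:
  a + b + c + d = -12
  64a + 16b + 4c + d = -129
  343a + 49b + 7c + d = -516
  1000a + 100b + 10c + d = -1335
Solving the system yields a = -1, b = -3, c = -3, d = -5.
So P(s) = -s³ - 3s² - 3s - 5.
The leading coefficient is -1.

-1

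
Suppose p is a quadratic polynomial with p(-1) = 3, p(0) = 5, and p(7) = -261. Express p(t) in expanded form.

Write p(t) = at^2 + bt + c. Substituting each data point gives a linear system:
  a - b + c = 3
  c = 5
  49a + 7b + c = -261
Solving the system yields a = -5, b = -3, c = 5.
So p(t) = -5t² - 3t + 5.
Check: p(7) = -261. ✓

p(t) = -5t^2 - 3t + 5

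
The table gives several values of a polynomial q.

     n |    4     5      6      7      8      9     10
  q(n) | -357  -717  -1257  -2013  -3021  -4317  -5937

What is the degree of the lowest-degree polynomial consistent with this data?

3

Forward differences of the values at n = 4, 5, 6, 7, 8, 9, 10:
  q  : -357  -717  -1257  -2013  -3021  -4317  -5937
  Δ  : -360  -540  -756  -1008  -1296  -1620
  Δ^2: -180  -216  -252  -288  -324
  Δ^3: -36  -36  -36  -36
  Δ^4: 0  0  0
  Δ^5: 0  0
  Δ^6: 0
The third differences are constant (-36) and nonzero, while all higher differences vanish, so the minimal degree is 3.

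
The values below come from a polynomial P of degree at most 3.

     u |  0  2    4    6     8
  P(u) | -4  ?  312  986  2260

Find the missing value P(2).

46

On equispaced nodes a degree-3 polynomial has vanishing fourth forward difference, so
  P(0) - 4·P(2) + 6·P(4) - 4·P(6) + P(8) = 0.
Substituting the known values and solving for P(2):
  -4·P(2) = -184
  P(2) = 46.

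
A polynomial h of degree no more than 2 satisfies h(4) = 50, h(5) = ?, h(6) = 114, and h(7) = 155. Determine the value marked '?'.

79

The 3 known points determine the degree-2 polynomial uniquely.
Write h(n) = an^2 + bn + c. Substituting each data point gives a linear system:
  16a + 4b + c = 50
  36a + 6b + c = 114
  49a + 7b + c = 155
Solving the system yields a = 3, b = 2, c = -6.
So h(n) = 3n^2 + 2n - 6.
Then h(5) = 79.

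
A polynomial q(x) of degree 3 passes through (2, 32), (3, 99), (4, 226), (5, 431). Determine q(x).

Write q(x) = ax^3 + bx^2 + cx + d. Substituting each data point gives a linear system:
  8a + 4b + 2c + d = 32
  27a + 9b + 3c + d = 99
  64a + 16b + 4c + d = 226
  125a + 25b + 5c + d = 431
Solving the system yields a = 3, b = 3, c = -5, d = 6.
So q(x) = 3x^3 + 3x^2 - 5x + 6.
Check: q(5) = 431. ✓

q(x) = 3x^3 + 3x^2 - 5x + 6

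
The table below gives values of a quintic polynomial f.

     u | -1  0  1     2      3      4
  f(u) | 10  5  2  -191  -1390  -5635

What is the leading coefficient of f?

Write f(u) = au^5 + bu^4 + cu^3 + du^2 + eu + k. Substituting each data point gives a linear system:
  -a + b - c + d - e + k = 10
  k = 5
  a + b + c + d + e + k = 2
  32a + 16b + 8c + 4d + 2e + k = -191
  243a + 81b + 27c + 9d + 3e + k = -1390
  1024a + 256b + 64c + 16d + 4e + k = -5635
Solving the system yields a = -5, b = -1, c = -5, d = 2, e = 6, k = 5.
So f(u) = -5u⁵ - u⁴ - 5u³ + 2u² + 6u + 5.
The leading coefficient is -5.

-5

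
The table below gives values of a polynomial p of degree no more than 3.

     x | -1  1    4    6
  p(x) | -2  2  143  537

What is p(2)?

13

Using the Lagrange interpolation formula with nodes -1, 1, 4, 6:
  L_0(x) = (x - 1)(x - 4)(x - 6) / -70
  L_1(x) = (x + 1)(x - 4)(x - 6) / 30
  L_2(x) = (x + 1)(x - 1)(x - 6) / -30
  L_3(x) = (x + 1)(x - 1)(x - 4) / 70
Then p(x) = -2·L_0(x) + 2·L_1(x) + 143·L_2(x) + 537·L_3(x).
Expanding and collecting terms gives p(x) = 3x^3 - 3x^2 - x + 3.
Evaluating at x = 2: p(2) = 13.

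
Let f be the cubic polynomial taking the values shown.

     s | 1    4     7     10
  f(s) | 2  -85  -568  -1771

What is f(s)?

Write f(s) = as^3 + bs^2 + cs + d. Substituting each data point gives a linear system:
  a + b + c + d = 2
  64a + 16b + 4c + d = -85
  343a + 49b + 7c + d = -568
  1000a + 100b + 10c + d = -1771
Solving the system yields a = -2, b = 2, c = 3, d = -1.
So f(s) = -2s³ + 2s² + 3s - 1.
Check: f(7) = -568. ✓

f(s) = -2s^3 + 2s^2 + 3s - 1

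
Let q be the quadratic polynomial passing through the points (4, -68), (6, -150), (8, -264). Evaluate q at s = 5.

-105

Forward differences of the values at s = 4, 6, 8:
  q  : -68  -150  -264
  Δ  : -82  -114
  Δ^2: -32
The second differences are constant, confirming degree 2.
Interpolating (Newton forward form) and evaluating at s = 5 gives q(5) = -105.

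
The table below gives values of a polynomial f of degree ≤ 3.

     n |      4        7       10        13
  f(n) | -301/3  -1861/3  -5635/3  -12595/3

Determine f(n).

Write f(n) = an^3 + bn^2 + cn + d. Substituting each data point gives a linear system:
  64a + 16b + 4c + d = -301/3
  343a + 49b + 7c + d = -1861/3
  1000a + 100b + 10c + d = -5635/3
  2197a + 169b + 13c + d = -12595/3
Solving the system yields a = -2, b = 1, c = 5/3, d = 5.
So f(n) = -2n^3 + n^2 + (5/3)n + 5.
Check: f(10) = -5635/3. ✓

f(n) = -2n^3 + n^2 + (5/3)n + 5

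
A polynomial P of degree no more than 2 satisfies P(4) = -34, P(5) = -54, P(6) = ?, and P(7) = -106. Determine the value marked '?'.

On equispaced nodes a degree-2 polynomial has vanishing third forward difference, so
  - P(4) + 3·P(5) - 3·P(6) + P(7) = 0.
Substituting the known values and solving for P(6):
  -3·P(6) = 234
  P(6) = -78.

-78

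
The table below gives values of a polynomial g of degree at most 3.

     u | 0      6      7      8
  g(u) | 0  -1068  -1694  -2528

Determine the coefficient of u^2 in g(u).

1

Write g(u) = au^3 + bu^2 + cu + d. Substituting each data point gives a linear system:
  d = 0
  216a + 36b + 6c + d = -1068
  343a + 49b + 7c + d = -1694
  512a + 64b + 8c + d = -2528
Solving the system yields a = -5, b = 1, c = -4, d = 0.
So g(u) = -5u^3 + u^2 - 4u.
The coefficient of u^2 is 1.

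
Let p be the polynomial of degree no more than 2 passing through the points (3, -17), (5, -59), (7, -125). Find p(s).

p(s) = -3s^2 + 3s + 1

Write p(s) = as^2 + bs + c. Substituting each data point gives a linear system:
  9a + 3b + c = -17
  25a + 5b + c = -59
  49a + 7b + c = -125
Solving the system yields a = -3, b = 3, c = 1.
So p(s) = -3s^2 + 3s + 1.
Check: p(3) = -17. ✓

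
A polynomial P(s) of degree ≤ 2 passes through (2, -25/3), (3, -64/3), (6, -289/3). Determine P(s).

Write P(s) = as^2 + bs + c. Substituting each data point gives a linear system:
  4a + 2b + c = -25/3
  9a + 3b + c = -64/3
  36a + 6b + c = -289/3
Solving the system yields a = -3, b = 2, c = -1/3.
So P(s) = -3s² + 2s - 1/3.
Check: P(2) = -25/3. ✓

P(s) = -3s^2 + 2s - 1/3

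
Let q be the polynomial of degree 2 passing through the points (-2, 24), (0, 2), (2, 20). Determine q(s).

q(s) = 5s^2 - s + 2

Using the Lagrange interpolation formula with nodes -2, 0, 2:
  L_0(s) = s(s - 2) / 8
  L_1(s) = (s + 2)(s - 2) / -4
  L_2(s) = (s + 2)s / 8
Then q(s) = 24·L_0(s) + 2·L_1(s) + 20·L_2(s).
Expanding and collecting terms gives q(s) = 5s² - s + 2.
Check: q(2) = 20. ✓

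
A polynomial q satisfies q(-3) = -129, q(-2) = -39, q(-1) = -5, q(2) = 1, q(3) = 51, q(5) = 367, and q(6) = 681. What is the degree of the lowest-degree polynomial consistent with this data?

Divided differences on the nodes -3, -2, -1, 2, 3, 5, 6:
  order 0: -129  -39  -5  1  51  367  681
  order 1: 90  34  2  50  158  314
  order 2: -28  -8  12  36  52
  order 3: 4  4  4  4
  order 4: 0  0  0
  order 5: 0  0
  order 6: 0
The order-3 divided differences are all 4 (nonzero) and every higher order vanishes, so the data lies on a polynomial of degree exactly 3.

3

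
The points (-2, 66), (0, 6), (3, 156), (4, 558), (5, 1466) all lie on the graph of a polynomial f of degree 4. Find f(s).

f(s) = 3s^4 - 3s^3 - 2s^2 + 2s + 6

Write f(s) = as^4 + bs^3 + cs^2 + ds + e. Substituting each data point gives a linear system:
  16a - 8b + 4c - 2d + e = 66
  e = 6
  81a + 27b + 9c + 3d + e = 156
  256a + 64b + 16c + 4d + e = 558
  625a + 125b + 25c + 5d + e = 1466
Solving the system yields a = 3, b = -3, c = -2, d = 2, e = 6.
So f(s) = 3s^4 - 3s^3 - 2s^2 + 2s + 6.
Check: f(3) = 156. ✓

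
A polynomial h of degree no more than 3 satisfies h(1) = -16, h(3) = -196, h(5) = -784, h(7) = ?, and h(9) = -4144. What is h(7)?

-2020

On equispaced nodes a degree-3 polynomial has vanishing fourth forward difference, so
  h(1) - 4·h(3) + 6·h(5) - 4·h(7) + h(9) = 0.
Substituting the known values and solving for h(7):
  -4·h(7) = 8080
  h(7) = -2020.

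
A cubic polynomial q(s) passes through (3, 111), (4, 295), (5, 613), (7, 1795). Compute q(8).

2731

Using the Lagrange interpolation formula with nodes 3, 4, 5, 7:
  L_0(s) = (s - 4)(s - 5)(s - 7) / -8
  L_1(s) = (s - 3)(s - 5)(s - 7) / 3
  L_2(s) = (s - 3)(s - 4)(s - 7) / -4
  L_3(s) = (s - 3)(s - 4)(s - 5) / 24
Then q(s) = 111·L_0(s) + 295·L_1(s) + 613·L_2(s) + 1795·L_3(s).
Expanding and collecting terms gives q(s) = 6s^3 - 5s^2 - 3s + 3.
Evaluating at s = 8: q(8) = 2731.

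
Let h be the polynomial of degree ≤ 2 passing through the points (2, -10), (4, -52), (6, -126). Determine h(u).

h(u) = -4u^2 + 3u

Using the Lagrange interpolation formula with nodes 2, 4, 6:
  L_0(u) = (u - 4)(u - 6) / 8
  L_1(u) = (u - 2)(u - 6) / -4
  L_2(u) = (u - 2)(u - 4) / 8
Then h(u) = -10·L_0(u) - 52·L_1(u) - 126·L_2(u).
Expanding and collecting terms gives h(u) = -4u^2 + 3u.
Check: h(2) = -10. ✓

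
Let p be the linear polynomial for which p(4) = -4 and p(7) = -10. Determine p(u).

p(u) = -2u + 4

Write p(u) = au + b. Substituting each data point gives a linear system:
  4a + b = -4
  7a + b = -10
Solving the system yields a = -2, b = 4.
So p(u) = -2u + 4.
Check: p(4) = -4. ✓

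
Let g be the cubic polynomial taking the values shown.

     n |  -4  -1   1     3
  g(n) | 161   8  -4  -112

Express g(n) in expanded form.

Write g(n) = an^3 + bn^2 + cn + d. Substituting each data point gives a linear system:
  -64a + 16b - 4c + d = 161
  -a + b - c + d = 8
  a + b + c + d = -4
  27a + 9b + 3c + d = -112
Solving the system yields a = -3, b = -3, c = -3, d = 5.
So g(n) = -3n³ - 3n² - 3n + 5.
Check: g(3) = -112. ✓

g(n) = -3n^3 - 3n^2 - 3n + 5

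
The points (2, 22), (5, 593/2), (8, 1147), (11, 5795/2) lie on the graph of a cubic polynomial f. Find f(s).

Write f(s) = as^3 + bs^2 + cs + d. Substituting each data point gives a linear system:
  8a + 4b + 2c + d = 22
  125a + 25b + 5c + d = 593/2
  512a + 64b + 8c + d = 1147
  1331a + 121b + 11c + d = 5795/2
Solving the system yields a = 2, b = 2, c = -1/2, d = -1.
So f(s) = 2s^3 + 2s^2 - (1/2)s - 1.
Check: f(2) = 22. ✓

f(s) = 2s^3 + 2s^2 - (1/2)s - 1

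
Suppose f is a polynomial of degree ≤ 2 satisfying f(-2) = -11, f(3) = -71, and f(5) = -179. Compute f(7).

Write f(s) = as^2 + bs + c. Substituting each data point gives a linear system:
  4a - 2b + c = -11
  9a + 3b + c = -71
  25a + 5b + c = -179
Solving the system yields a = -6, b = -6, c = 1.
So f(s) = -6s² - 6s + 1.
Then f(7) = -335.

-335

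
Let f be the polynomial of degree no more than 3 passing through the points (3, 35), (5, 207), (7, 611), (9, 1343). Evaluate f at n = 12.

3266

Using the Lagrange interpolation formula with nodes 3, 5, 7, 9:
  L_0(n) = (n - 5)(n - 7)(n - 9) / -48
  L_1(n) = (n - 3)(n - 7)(n - 9) / 16
  L_2(n) = (n - 3)(n - 5)(n - 9) / -16
  L_3(n) = (n - 3)(n - 5)(n - 7) / 48
Then f(n) = 35·L_0(n) + 207·L_1(n) + 611·L_2(n) + 1343·L_3(n).
Expanding and collecting terms gives f(n) = 2n^3 - n^2 - 4n + 2.
Evaluating at n = 12: f(12) = 3266.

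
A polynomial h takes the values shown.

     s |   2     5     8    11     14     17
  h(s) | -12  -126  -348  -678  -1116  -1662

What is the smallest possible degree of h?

2

Forward differences of the values at s = 2, 5, 8, 11, 14, 17:
  h  : -12  -126  -348  -678  -1116  -1662
  Δ  : -114  -222  -330  -438  -546
  Δ^2: -108  -108  -108  -108
  Δ^3: 0  0  0
  Δ^4: 0  0
  Δ^5: 0
The second differences are constant (-108) and nonzero, while all higher differences vanish, so the minimal degree is 2.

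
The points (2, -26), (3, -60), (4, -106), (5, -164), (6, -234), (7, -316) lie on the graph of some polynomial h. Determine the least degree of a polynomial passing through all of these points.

Forward differences of the values at u = 2, 3, 4, 5, 6, 7:
  h  : -26  -60  -106  -164  -234  -316
  Δ  : -34  -46  -58  -70  -82
  Δ^2: -12  -12  -12  -12
  Δ^3: 0  0  0
  Δ^4: 0  0
  Δ^5: 0
The second differences are constant (-12) and nonzero, while all higher differences vanish, so the minimal degree is 2.

2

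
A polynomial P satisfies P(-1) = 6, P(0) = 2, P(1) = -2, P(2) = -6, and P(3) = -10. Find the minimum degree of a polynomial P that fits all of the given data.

1

Forward differences of the values at x = -1, 0, 1, 2, 3:
  P  : 6  2  -2  -6  -10
  Δ  : -4  -4  -4  -4
  Δ^2: 0  0  0
  Δ^3: 0  0
  Δ^4: 0
The first differences are constant (-4) and nonzero, while all higher differences vanish, so the minimal degree is 1.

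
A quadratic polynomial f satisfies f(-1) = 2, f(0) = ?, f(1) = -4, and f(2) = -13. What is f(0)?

1

The 3 known points determine the degree-2 polynomial uniquely.
Write f(t) = at^2 + bt + c. Substituting each data point gives a linear system:
  a - b + c = 2
  a + b + c = -4
  4a + 2b + c = -13
Solving the system yields a = -2, b = -3, c = 1.
So f(t) = -2t^2 - 3t + 1.
Then f(0) = 1.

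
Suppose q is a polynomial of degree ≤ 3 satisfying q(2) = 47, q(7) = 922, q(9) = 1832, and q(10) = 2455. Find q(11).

Using the Lagrange interpolation formula with nodes 2, 7, 9, 10:
  L_0(s) = (s - 7)(s - 9)(s - 10) / -280
  L_1(s) = (s - 2)(s - 9)(s - 10) / 30
  L_2(s) = (s - 2)(s - 7)(s - 10) / -14
  L_3(s) = (s - 2)(s - 7)(s - 9) / 24
Then q(s) = 47·L_0(s) + 922·L_1(s) + 1832·L_2(s) + 2455·L_3(s).
Expanding and collecting terms gives q(s) = 2s^3 + 4s^2 + 5s + 5.
Evaluating at s = 11: q(11) = 3206.

3206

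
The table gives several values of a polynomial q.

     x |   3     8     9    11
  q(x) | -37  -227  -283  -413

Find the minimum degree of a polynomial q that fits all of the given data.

Divided differences on the nodes 3, 8, 9, 11:
  order 0: -37  -227  -283  -413
  order 1: -38  -56  -65
  order 2: -3  -3
  order 3: 0
The order-2 divided differences are all -3 (nonzero) and every higher order vanishes, so the data lies on a polynomial of degree exactly 2.

2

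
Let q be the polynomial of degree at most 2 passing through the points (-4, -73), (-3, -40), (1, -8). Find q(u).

Write q(u) = au^2 + bu + c. Substituting each data point gives a linear system:
  16a - 4b + c = -73
  9a - 3b + c = -40
  a + b + c = -8
Solving the system yields a = -5, b = -2, c = -1.
So q(u) = -5u^2 - 2u - 1.
Check: q(-4) = -73. ✓

q(u) = -5u^2 - 2u - 1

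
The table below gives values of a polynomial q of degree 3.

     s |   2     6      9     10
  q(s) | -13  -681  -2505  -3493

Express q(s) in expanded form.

q(s) = -4s^3 + 5s^2 + s - 3

Using the Lagrange interpolation formula with nodes 2, 6, 9, 10:
  L_0(s) = (s - 6)(s - 9)(s - 10) / -224
  L_1(s) = (s - 2)(s - 9)(s - 10) / 48
  L_2(s) = (s - 2)(s - 6)(s - 10) / -21
  L_3(s) = (s - 2)(s - 6)(s - 9) / 32
Then q(s) = -13·L_0(s) - 681·L_1(s) - 2505·L_2(s) - 3493·L_3(s).
Expanding and collecting terms gives q(s) = -4s³ + 5s² + s - 3.
Check: q(10) = -3493. ✓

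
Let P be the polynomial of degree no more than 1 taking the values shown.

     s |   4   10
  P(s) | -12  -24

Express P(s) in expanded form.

Using the Lagrange interpolation formula with nodes 4, 10:
  L_0(s) = (s - 10) / -6
  L_1(s) = (s - 4) / 6
Then P(s) = -12·L_0(s) - 24·L_1(s).
Expanding and collecting terms gives P(s) = -2s - 4.
Check: P(4) = -12. ✓

P(s) = -2s - 4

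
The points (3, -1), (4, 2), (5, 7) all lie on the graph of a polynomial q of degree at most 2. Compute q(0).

2

Forward differences of the values at s = 3, 4, 5:
  q  : -1  2  7
  Δ  : 3  5
  Δ^2: 2
The second differences are constant, confirming degree 2.
Interpolating (Newton forward form) and evaluating at s = 0 gives q(0) = 2.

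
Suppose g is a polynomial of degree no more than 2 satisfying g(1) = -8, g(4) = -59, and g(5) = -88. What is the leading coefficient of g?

-3

Write g(s) = as^2 + bs + c. Substituting each data point gives a linear system:
  a + b + c = -8
  16a + 4b + c = -59
  25a + 5b + c = -88
Solving the system yields a = -3, b = -2, c = -3.
So g(s) = -3s² - 2s - 3.
The leading coefficient is -3.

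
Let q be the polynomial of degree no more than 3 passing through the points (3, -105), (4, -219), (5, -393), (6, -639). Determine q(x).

Write q(x) = ax^3 + bx^2 + cx + d. Substituting each data point gives a linear system:
  27a + 9b + 3c + d = -105
  64a + 16b + 4c + d = -219
  125a + 25b + 5c + d = -393
  216a + 36b + 6c + d = -639
Solving the system yields a = -2, b = -6, c = 2, d = -3.
So q(x) = -2x³ - 6x² + 2x - 3.
Check: q(3) = -105. ✓

q(x) = -2x^3 - 6x^2 + 2x - 3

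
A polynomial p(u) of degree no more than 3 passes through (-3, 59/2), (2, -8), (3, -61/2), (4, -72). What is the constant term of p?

4

Write p(u) = au^3 + bu^2 + cu + d. Substituting each data point gives a linear system:
  -27a + 9b - 3c + d = 59/2
  8a + 4b + 2c + d = -8
  27a + 9b + 3c + d = -61/2
  64a + 16b + 4c + d = -72
Solving the system yields a = -1, b = -1/2, c = -1, d = 4.
So p(u) = -u^3 - (1/2)u^2 - u + 4.
The constant term is 4.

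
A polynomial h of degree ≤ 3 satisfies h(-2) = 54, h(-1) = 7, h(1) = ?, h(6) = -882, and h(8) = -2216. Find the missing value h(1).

3

The 4 known points determine the degree-3 polynomial uniquely.
Write h(x) = ax^3 + bx^2 + cx + d. Substituting each data point gives a linear system:
  -8a + 4b - 2c + d = 54
  -a + b - c + d = 7
  216a + 36b + 6c + d = -882
  512a + 64b + 8c + d = -2216
Solving the system yields a = -5, b = 5, c = 3, d = 0.
So h(x) = -5x^3 + 5x^2 + 3x.
Then h(1) = 3.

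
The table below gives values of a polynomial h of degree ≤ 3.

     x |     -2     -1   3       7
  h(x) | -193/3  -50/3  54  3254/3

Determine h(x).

Write h(x) = ax^3 + bx^2 + cx + d. Substituting each data point gives a linear system:
  -8a + 4b - 2c + d = -193/3
  -a + b - c + d = -50/3
  27a + 9b + 3c + d = 54
  343a + 49b + 7c + d = 3254/3
Solving the system yields a = 4, b = -6, c = 5/3, d = -5.
So h(x) = 4x³ - 6x² + (5/3)x - 5.
Check: h(7) = 3254/3. ✓

h(x) = 4x^3 - 6x^2 + (5/3)x - 5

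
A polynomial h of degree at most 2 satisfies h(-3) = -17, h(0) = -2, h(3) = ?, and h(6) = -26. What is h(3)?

The 3 known points determine the degree-2 polynomial uniquely.
Write h(t) = at^2 + bt + c. Substituting each data point gives a linear system:
  9a - 3b + c = -17
  c = -2
  36a + 6b + c = -26
Solving the system yields a = -1, b = 2, c = -2.
So h(t) = -t^2 + 2t - 2.
Then h(3) = -5.

-5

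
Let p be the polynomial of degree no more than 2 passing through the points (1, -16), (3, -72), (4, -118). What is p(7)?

Write p(t) = at^2 + bt + c. Substituting each data point gives a linear system:
  a + b + c = -16
  9a + 3b + c = -72
  16a + 4b + c = -118
Solving the system yields a = -6, b = -4, c = -6.
So p(t) = -6t^2 - 4t - 6.
Then p(7) = -328.

-328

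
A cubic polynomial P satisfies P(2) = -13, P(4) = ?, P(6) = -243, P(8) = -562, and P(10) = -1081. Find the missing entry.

-76

The 4 known points determine the degree-3 polynomial uniquely.
Write P(t) = at^3 + bt^2 + ct + d. Substituting each data point gives a linear system:
  8a + 4b + 2c + d = -13
  216a + 36b + 6c + d = -243
  512a + 64b + 8c + d = -562
  1000a + 100b + 10c + d = -1081
Solving the system yields a = -1, b = -1, c = 5/2, d = -6.
So P(t) = -t^3 - t^2 + (5/2)t - 6.
Then P(4) = -76.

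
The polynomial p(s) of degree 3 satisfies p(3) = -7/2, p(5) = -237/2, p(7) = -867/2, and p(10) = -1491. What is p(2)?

Write p(s) = as^3 + bs^2 + cs + d. Substituting each data point gives a linear system:
  27a + 9b + 3c + d = -7/2
  125a + 25b + 5c + d = -237/2
  343a + 49b + 7c + d = -867/2
  1000a + 100b + 10c + d = -1491
Solving the system yields a = -2, b = 5, c = 1/2, d = 4.
So p(s) = -2s^3 + 5s^2 + (1/2)s + 4.
Then p(2) = 9.

9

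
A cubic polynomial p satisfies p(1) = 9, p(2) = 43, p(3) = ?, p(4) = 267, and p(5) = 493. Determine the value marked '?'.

The 4 known points determine the degree-3 polynomial uniquely.
Write p(x) = ax^3 + bx^2 + cx + d. Substituting each data point gives a linear system:
  a + b + c + d = 9
  8a + 4b + 2c + d = 43
  64a + 16b + 4c + d = 267
  125a + 25b + 5c + d = 493
Solving the system yields a = 3, b = 5, c = -2, d = 3.
So p(x) = 3x^3 + 5x^2 - 2x + 3.
Then p(3) = 123.

123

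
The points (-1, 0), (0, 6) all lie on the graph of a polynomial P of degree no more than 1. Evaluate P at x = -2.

-6

Write P(x) = ax + b. Substituting each data point gives a linear system:
  -a + b = 0
  b = 6
Solving the system yields a = 6, b = 6.
So P(x) = 6x + 6.
Then P(-2) = -6.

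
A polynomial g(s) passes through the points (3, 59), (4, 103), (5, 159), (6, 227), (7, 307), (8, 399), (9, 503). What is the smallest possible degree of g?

Forward differences of the values at s = 3, 4, 5, 6, 7, 8, 9:
  g  : 59  103  159  227  307  399  503
  Δ  : 44  56  68  80  92  104
  Δ^2: 12  12  12  12  12
  Δ^3: 0  0  0  0
  Δ^4: 0  0  0
  Δ^5: 0  0
  Δ^6: 0
The second differences are constant (12) and nonzero, while all higher differences vanish, so the minimal degree is 2.

2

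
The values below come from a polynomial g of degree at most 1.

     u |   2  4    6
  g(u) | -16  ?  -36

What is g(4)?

The 2 known points determine the degree-1 polynomial uniquely.
Write g(u) = au + b. Substituting each data point gives a linear system:
  2a + b = -16
  6a + b = -36
Solving the system yields a = -5, b = -6.
So g(u) = -5u - 6.
Then g(4) = -26.

-26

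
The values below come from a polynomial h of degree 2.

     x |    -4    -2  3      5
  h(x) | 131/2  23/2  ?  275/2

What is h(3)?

103/2

The 3 known points determine the degree-2 polynomial uniquely.
Write h(x) = ax^2 + bx + c. Substituting each data point gives a linear system:
  16a - 4b + c = 131/2
  4a - 2b + c = 23/2
  25a + 5b + c = 275/2
Solving the system yields a = 5, b = 3, c = -5/2.
So h(x) = 5x^2 + 3x - 5/2.
Then h(3) = 103/2.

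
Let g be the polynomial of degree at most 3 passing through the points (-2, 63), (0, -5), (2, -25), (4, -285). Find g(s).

g(s) = -6s^3 + 6s^2 + 2s - 5

Using the Lagrange interpolation formula with nodes -2, 0, 2, 4:
  L_0(s) = s(s - 2)(s - 4) / -48
  L_1(s) = (s + 2)(s - 2)(s - 4) / 16
  L_2(s) = (s + 2)s(s - 4) / -16
  L_3(s) = (s + 2)s(s - 2) / 48
Then g(s) = 63·L_0(s) - 5·L_1(s) - 25·L_2(s) - 285·L_3(s).
Expanding and collecting terms gives g(s) = -6s^3 + 6s^2 + 2s - 5.
Check: g(-2) = 63. ✓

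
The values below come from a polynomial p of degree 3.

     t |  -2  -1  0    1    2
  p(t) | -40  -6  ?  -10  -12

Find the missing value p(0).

The 4 known points determine the degree-3 polynomial uniquely.
Write p(t) = at^3 + bt^2 + ct + d. Substituting each data point gives a linear system:
  -8a + 4b - 2c + d = -40
  -a + b - c + d = -6
  a + b + c + d = -10
  8a + 4b + 2c + d = -12
Solving the system yields a = 3, b = -6, c = -5, d = -2.
So p(t) = 3t³ - 6t² - 5t - 2.
Then p(0) = -2.

-2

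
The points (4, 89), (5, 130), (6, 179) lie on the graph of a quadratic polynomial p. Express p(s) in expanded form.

Using the Lagrange interpolation formula with nodes 4, 5, 6:
  L_0(s) = (s - 5)(s - 6) / 2
  L_1(s) = (s - 4)(s - 6) / -1
  L_2(s) = (s - 4)(s - 5) / 2
Then p(s) = 89·L_0(s) + 130·L_1(s) + 179·L_2(s).
Expanding and collecting terms gives p(s) = 4s^2 + 5s + 5.
Check: p(4) = 89. ✓

p(s) = 4s^2 + 5s + 5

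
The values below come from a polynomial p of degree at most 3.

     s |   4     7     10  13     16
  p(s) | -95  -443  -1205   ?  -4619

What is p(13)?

On equispaced nodes a degree-3 polynomial has vanishing fourth forward difference, so
  p(4) - 4·p(7) + 6·p(10) - 4·p(13) + p(16) = 0.
Substituting the known values and solving for p(13):
  -4·p(13) = 10172
  p(13) = -2543.

-2543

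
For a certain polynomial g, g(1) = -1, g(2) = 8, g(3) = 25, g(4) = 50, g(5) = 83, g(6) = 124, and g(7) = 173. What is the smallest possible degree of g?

Forward differences of the values at t = 1, 2, 3, 4, 5, 6, 7:
  g  : -1  8  25  50  83  124  173
  Δ  : 9  17  25  33  41  49
  Δ^2: 8  8  8  8  8
  Δ^3: 0  0  0  0
  Δ^4: 0  0  0
  Δ^5: 0  0
  Δ^6: 0
The second differences are constant (8) and nonzero, while all higher differences vanish, so the minimal degree is 2.

2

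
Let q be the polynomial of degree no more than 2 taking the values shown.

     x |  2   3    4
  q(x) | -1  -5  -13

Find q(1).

Using the Lagrange interpolation formula with nodes 2, 3, 4:
  L_0(x) = (x - 3)(x - 4) / 2
  L_1(x) = (x - 2)(x - 4) / -1
  L_2(x) = (x - 2)(x - 3) / 2
Then q(x) = -1·L_0(x) - 5·L_1(x) - 13·L_2(x).
Expanding and collecting terms gives q(x) = -2x^2 + 6x - 5.
Evaluating at x = 1: q(1) = -1.

-1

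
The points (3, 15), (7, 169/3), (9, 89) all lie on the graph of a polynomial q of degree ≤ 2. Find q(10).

Write q(n) = an^2 + bn + c. Substituting each data point gives a linear system:
  9a + 3b + c = 15
  49a + 7b + c = 169/3
  81a + 9b + c = 89
Solving the system yields a = 1, b = 1/3, c = 5.
So q(n) = n^2 + (1/3)n + 5.
Then q(10) = 325/3.

325/3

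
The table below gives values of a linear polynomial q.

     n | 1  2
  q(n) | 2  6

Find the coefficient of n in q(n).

Write q(n) = an + b. Substituting each data point gives a linear system:
  a + b = 2
  2a + b = 6
Solving the system yields a = 4, b = -2.
So q(n) = 4n - 2.
The leading coefficient is 4.

4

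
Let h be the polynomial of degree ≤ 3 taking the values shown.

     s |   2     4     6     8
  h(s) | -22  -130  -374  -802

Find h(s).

h(s) = -s^3 - 5s^2 + 4s - 2

Write h(s) = as^3 + bs^2 + cs + d. Substituting each data point gives a linear system:
  8a + 4b + 2c + d = -22
  64a + 16b + 4c + d = -130
  216a + 36b + 6c + d = -374
  512a + 64b + 8c + d = -802
Solving the system yields a = -1, b = -5, c = 4, d = -2.
So h(s) = -s^3 - 5s^2 + 4s - 2.
Check: h(2) = -22. ✓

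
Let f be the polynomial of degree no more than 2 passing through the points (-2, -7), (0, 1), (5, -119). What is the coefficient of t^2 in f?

-4

Write f(t) = at^2 + bt + c. Substituting each data point gives a linear system:
  4a - 2b + c = -7
  c = 1
  25a + 5b + c = -119
Solving the system yields a = -4, b = -4, c = 1.
So f(t) = -4t^2 - 4t + 1.
The leading coefficient is -4.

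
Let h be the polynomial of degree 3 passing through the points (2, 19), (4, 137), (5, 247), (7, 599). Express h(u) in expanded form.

Write h(u) = au^3 + bu^2 + cu + d. Substituting each data point gives a linear system:
  8a + 4b + 2c + d = 19
  64a + 16b + 4c + d = 137
  125a + 25b + 5c + d = 247
  343a + 49b + 7c + d = 599
Solving the system yields a = 1, b = 6, c = -5, d = -3.
So h(u) = u³ + 6u² - 5u - 3.
Check: h(5) = 247. ✓

h(u) = u^3 + 6u^2 - 5u - 3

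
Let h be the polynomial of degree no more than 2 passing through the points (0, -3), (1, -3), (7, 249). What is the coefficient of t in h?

Write h(t) = at^2 + bt + c. Substituting each data point gives a linear system:
  c = -3
  a + b + c = -3
  49a + 7b + c = 249
Solving the system yields a = 6, b = -6, c = -3.
So h(t) = 6t^2 - 6t - 3.
The coefficient of t is -6.

-6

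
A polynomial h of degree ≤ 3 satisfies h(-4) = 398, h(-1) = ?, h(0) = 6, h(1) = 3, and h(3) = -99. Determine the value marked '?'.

The 4 known points determine the degree-3 polynomial uniquely.
Write h(n) = an^3 + bn^2 + cn + d. Substituting each data point gives a linear system:
  -64a + 16b - 4c + d = 398
  d = 6
  a + b + c + d = 3
  27a + 9b + 3c + d = -99
Solving the system yields a = -5, b = 4, c = -2, d = 6.
So h(n) = -5n^3 + 4n^2 - 2n + 6.
Then h(-1) = 17.

17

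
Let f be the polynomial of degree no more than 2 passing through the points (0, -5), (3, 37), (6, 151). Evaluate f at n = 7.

205

Write f(n) = an^2 + bn + c. Substituting each data point gives a linear system:
  c = -5
  9a + 3b + c = 37
  36a + 6b + c = 151
Solving the system yields a = 4, b = 2, c = -5.
So f(n) = 4n^2 + 2n - 5.
Then f(7) = 205.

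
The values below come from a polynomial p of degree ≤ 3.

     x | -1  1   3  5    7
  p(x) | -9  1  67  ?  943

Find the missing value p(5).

333

The 4 known points determine the degree-3 polynomial uniquely.
Write p(x) = ax^3 + bx^2 + cx + d. Substituting each data point gives a linear system:
  -a + b - c + d = -9
  a + b + c + d = 1
  27a + 9b + 3c + d = 67
  343a + 49b + 7c + d = 943
Solving the system yields a = 3, b = -2, c = 2, d = -2.
So p(x) = 3x^3 - 2x^2 + 2x - 2.
Then p(5) = 333.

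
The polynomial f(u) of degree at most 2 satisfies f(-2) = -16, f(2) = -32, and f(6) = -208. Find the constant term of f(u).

-4

Write f(u) = au^2 + bu + c. Substituting each data point gives a linear system:
  4a - 2b + c = -16
  4a + 2b + c = -32
  36a + 6b + c = -208
Solving the system yields a = -5, b = -4, c = -4.
So f(u) = -5u^2 - 4u - 4.
The constant term is -4.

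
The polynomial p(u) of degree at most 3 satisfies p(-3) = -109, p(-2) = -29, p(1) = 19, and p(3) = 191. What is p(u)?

Write p(u) = au^3 + bu^2 + cu + d. Substituting each data point gives a linear system:
  -27a + 9b - 3c + d = -109
  -8a + 4b - 2c + d = -29
  a + b + c + d = 19
  27a + 9b + 3c + d = 191
Solving the system yields a = 5, b = 4, c = 5, d = 5.
So p(u) = 5u^3 + 4u^2 + 5u + 5.
Check: p(3) = 191. ✓

p(u) = 5u^3 + 4u^2 + 5u + 5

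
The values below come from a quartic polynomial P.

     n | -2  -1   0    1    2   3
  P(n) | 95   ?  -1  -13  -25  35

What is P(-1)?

The 5 known points determine the degree-4 polynomial uniquely.
Write P(n) = an^4 + bn^3 + cn^2 + dn + e. Substituting each data point gives a linear system:
  16a - 8b + 4c - 2d + e = 95
  e = -1
  a + b + c + d + e = -13
  16a + 8b + 4c + 2d + e = -25
  81a + 27b + 9c + 3d + e = 35
Solving the system yields a = 3, b = -6, c = -3, d = -6, e = -1.
So P(n) = 3n^4 - 6n^3 - 3n^2 - 6n - 1.
Then P(-1) = 11.

11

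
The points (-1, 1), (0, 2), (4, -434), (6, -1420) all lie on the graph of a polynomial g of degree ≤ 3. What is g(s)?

Using the Lagrange interpolation formula with nodes -1, 0, 4, 6:
  L_0(s) = s(s - 4)(s - 6) / -35
  L_1(s) = (s + 1)(s - 4)(s - 6) / 24
  L_2(s) = (s + 1)s(s - 6) / -40
  L_3(s) = (s + 1)s(s - 4) / 84
Then g(s) = 1·L_0(s) + 2·L_1(s) - 434·L_2(s) - 1420·L_3(s).
Expanding and collecting terms gives g(s) = -6s^3 - 4s^2 + 3s + 2.
Check: g(-1) = 1. ✓

g(s) = -6s^3 - 4s^2 + 3s + 2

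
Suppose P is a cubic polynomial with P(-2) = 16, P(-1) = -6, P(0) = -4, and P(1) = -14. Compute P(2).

-72

Forward differences of the values at t = -2, -1, 0, 1:
  P  : 16  -6  -4  -14
  Δ  : -22  2  -10
  Δ^2: 24  -12
  Δ^3: -36
The third differences are constant, confirming degree 3.
Interpolating (Newton forward form) and evaluating at t = 2 gives P(2) = -72.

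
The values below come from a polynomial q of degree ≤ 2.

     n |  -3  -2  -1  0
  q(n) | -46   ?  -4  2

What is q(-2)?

The 3 known points determine the degree-2 polynomial uniquely.
Write q(n) = an^2 + bn + c. Substituting each data point gives a linear system:
  9a - 3b + c = -46
  a - b + c = -4
  c = 2
Solving the system yields a = -5, b = 1, c = 2.
So q(n) = -5n^2 + n + 2.
Then q(-2) = -20.

-20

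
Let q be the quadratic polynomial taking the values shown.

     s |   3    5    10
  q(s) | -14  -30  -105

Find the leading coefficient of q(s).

Write q(s) = as^2 + bs + c. Substituting each data point gives a linear system:
  9a + 3b + c = -14
  25a + 5b + c = -30
  100a + 10b + c = -105
Solving the system yields a = -1, b = 0, c = -5.
So q(s) = -s^2 - 5.
The leading coefficient is -1.

-1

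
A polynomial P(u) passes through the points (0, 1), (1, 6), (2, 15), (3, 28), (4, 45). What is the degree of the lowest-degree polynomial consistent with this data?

2

Forward differences of the values at u = 0, 1, 2, 3, 4:
  P  : 1  6  15  28  45
  Δ  : 5  9  13  17
  Δ^2: 4  4  4
  Δ^3: 0  0
  Δ^4: 0
The second differences are constant (4) and nonzero, while all higher differences vanish, so the minimal degree is 2.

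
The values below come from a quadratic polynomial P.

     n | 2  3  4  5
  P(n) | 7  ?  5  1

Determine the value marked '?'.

The 3 known points determine the degree-2 polynomial uniquely.
Write P(n) = an^2 + bn + c. Substituting each data point gives a linear system:
  4a + 2b + c = 7
  16a + 4b + c = 5
  25a + 5b + c = 1
Solving the system yields a = -1, b = 5, c = 1.
So P(n) = -n² + 5n + 1.
Then P(3) = 7.

7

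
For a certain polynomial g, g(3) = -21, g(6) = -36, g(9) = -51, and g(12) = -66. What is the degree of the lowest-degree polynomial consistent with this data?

1

Forward differences of the values at u = 3, 6, 9, 12:
  g  : -21  -36  -51  -66
  Δ  : -15  -15  -15
  Δ^2: 0  0
  Δ^3: 0
The first differences are constant (-15) and nonzero, while all higher differences vanish, so the minimal degree is 1.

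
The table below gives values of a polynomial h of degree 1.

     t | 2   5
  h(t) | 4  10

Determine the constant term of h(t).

Write h(t) = at + b. Substituting each data point gives a linear system:
  2a + b = 4
  5a + b = 10
Solving the system yields a = 2, b = 0.
So h(t) = 2t.
The constant term is 0.

0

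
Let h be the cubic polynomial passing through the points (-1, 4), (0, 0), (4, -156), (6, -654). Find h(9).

Using the Lagrange interpolation formula with nodes -1, 0, 4, 6:
  L_0(n) = n(n - 4)(n - 6) / -35
  L_1(n) = (n + 1)(n - 4)(n - 6) / 24
  L_2(n) = (n + 1)n(n - 6) / -40
  L_3(n) = (n + 1)n(n - 4) / 84
Then h(n) = 4·L_0(n) + 0·L_1(n) - 156·L_2(n) - 654·L_3(n).
Expanding and collecting terms gives h(n) = -4n³ + 5n² + 5n.
Evaluating at n = 9: h(9) = -2466.

-2466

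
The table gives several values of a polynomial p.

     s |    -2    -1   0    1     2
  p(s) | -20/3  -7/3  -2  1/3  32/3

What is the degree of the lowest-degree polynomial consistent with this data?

Forward differences of the values at s = -2, -1, 0, 1, 2:
  p  : -20/3  -7/3  -2  1/3  32/3
  Δ  : 13/3  1/3  7/3  31/3
  Δ^2: -4  2  8
  Δ^3: 6  6
  Δ^4: 0
The third differences are constant (6) and nonzero, while all higher differences vanish, so the minimal degree is 3.

3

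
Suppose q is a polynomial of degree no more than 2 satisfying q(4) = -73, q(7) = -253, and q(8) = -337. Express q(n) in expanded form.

q(n) = -6n^2 + 6n - 1

Write q(n) = an^2 + bn + c. Substituting each data point gives a linear system:
  16a + 4b + c = -73
  49a + 7b + c = -253
  64a + 8b + c = -337
Solving the system yields a = -6, b = 6, c = -1.
So q(n) = -6n^2 + 6n - 1.
Check: q(8) = -337. ✓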